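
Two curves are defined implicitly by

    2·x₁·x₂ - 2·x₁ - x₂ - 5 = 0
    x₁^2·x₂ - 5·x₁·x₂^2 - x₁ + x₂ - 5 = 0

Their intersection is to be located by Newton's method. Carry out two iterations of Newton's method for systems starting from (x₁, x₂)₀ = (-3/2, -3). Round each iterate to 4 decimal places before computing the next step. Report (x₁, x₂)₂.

At (-3/2, -3): F = (10.0000, 54.2500).
Jacobian J = [[2·x₂ - 2, 2·x₁ - 1], [2·x₁·x₂ - 5·x₂^2 - 1, x₁^2 - 10·x₁·x₂ + 1]].
At the point, J = [[-8.0000, -4.0000], [-37.0000, -41.7500]] (det J = 186.0000).
Solving J·Δ = −F gives Δ = (1.0780, 0.3441).
Then the next iterate is (x₁, x₂)₁ = (-0.4220, -2.6559).
Round to (-0.4220, -2.6559) and repeat: F = (0.741480, 7.176655), J = [[-7.3118, -1.8440], [-34.027444, -10.029814]].
Δ = (-0.5474, 2.5727), so (x₁, x₂)₂ = (-0.9694, -0.0832).

(-0.9694, -0.0832)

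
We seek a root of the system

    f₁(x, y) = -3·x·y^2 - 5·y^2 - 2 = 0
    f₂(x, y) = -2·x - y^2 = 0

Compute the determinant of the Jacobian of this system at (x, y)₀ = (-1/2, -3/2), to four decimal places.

0.7500

J = [[-3·y^2, -6·x·y - 10·y], [-2, -2·y]].
At the point, J = [[-6.7500, 10.5000], [-2.0000, 3.0000]].
det J = 0.7500.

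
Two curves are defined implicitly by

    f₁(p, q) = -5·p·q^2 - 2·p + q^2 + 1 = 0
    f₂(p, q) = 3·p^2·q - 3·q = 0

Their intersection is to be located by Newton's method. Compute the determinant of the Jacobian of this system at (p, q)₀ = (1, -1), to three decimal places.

48.000

J = [[-5·q^2 - 2, -10·p·q + 2·q], [6·p·q, 3·p^2 - 3]].
At the point, J = [[-7.000, 8.000], [-6.000, 0.000]].
det J = 48.000.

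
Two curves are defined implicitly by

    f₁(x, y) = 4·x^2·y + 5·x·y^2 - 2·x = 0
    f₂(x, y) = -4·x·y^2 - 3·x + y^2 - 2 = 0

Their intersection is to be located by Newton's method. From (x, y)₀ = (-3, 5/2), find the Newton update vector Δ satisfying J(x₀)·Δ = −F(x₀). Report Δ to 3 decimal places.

At (-3, 5/2): F = (2.250, 88.250).
Jacobian J = [[8·x·y + 5·y^2 - 2, 4·x^2 + 10·x·y], [-4·y^2 - 3, -8·x·y + 2·y]].
At the point, J = [[-30.750, -39.000], [-28.000, 65.000]] (det J = -3090.750).
Solving J·Δ = −F gives Δ = (1.161, -0.858).

(1.161, -0.858)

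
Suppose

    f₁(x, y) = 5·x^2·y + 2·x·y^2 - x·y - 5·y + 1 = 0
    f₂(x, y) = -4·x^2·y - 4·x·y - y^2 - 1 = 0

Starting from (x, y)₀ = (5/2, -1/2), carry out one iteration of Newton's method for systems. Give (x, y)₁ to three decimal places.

(2.364, -0.070)

At (5/2, -1/2): F = (-9.625, 16.250).
Jacobian J = [[10·x·y + 2·y^2 - y, 5·x^2 + 4·x·y - x - 5], [-8·x·y - 4·y, -4·x^2 - 4·x - 2·y]].
At the point, J = [[-11.500, 18.750], [12.000, -34.000]] (det J = 166.000).
Solving J·Δ = −F gives Δ = (-0.136, 0.430).
Then the next iterate is (x, y)₁ = (2.364, -0.070).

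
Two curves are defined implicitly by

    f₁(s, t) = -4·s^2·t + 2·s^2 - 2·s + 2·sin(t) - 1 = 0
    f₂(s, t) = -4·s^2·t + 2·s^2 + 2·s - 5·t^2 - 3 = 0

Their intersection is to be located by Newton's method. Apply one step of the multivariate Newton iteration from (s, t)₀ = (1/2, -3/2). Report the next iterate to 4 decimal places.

At (1/2, -3/2): F = (-1.994990, -11.2500).
Jacobian J = [[-8·s·t + 4·s - 2, -4·s^2 + 2·cos(t)], [-8·s·t + 4·s + 2, -4·s^2 - 10·t]].
At the point, J = [[6.0000, -0.858526], [10.0000, 14.0000]] (det J = 92.585256).
Solving J·Δ = −F gives Δ = (0.4060, 0.5136).
Then the next iterate is (s, t)₁ = (0.9060, -0.9864).

(0.9060, -0.9864)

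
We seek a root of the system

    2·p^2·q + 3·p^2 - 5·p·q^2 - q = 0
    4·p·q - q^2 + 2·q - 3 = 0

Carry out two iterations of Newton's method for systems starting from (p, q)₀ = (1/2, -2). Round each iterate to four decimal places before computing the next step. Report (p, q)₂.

At (1/2, -2): F = (-8.2500, -15.0000).
Jacobian J = [[4·p·q + 6·p - 5·q^2, 2·p^2 - 10·p·q - 1], [4·q, 4·p - 2·q + 2]].
At the point, J = [[-21.0000, 9.5000], [-8.0000, 8.0000]] (det J = -92.0000).
Solving J·Δ = −F gives Δ = (0.8315, 2.7065).
Then the next iterate is (p, q)₁ = (1.3315, 0.7065).
Round to (1.3315, 0.7065) and repeat: F = (3.794234, 1.676677), J = [[9.256108, -6.861263], [2.8260, 5.9130]].
Δ = (-0.4579, -0.0647), so (p, q)₂ = (0.8736, 0.6418).

(0.8736, 0.6418)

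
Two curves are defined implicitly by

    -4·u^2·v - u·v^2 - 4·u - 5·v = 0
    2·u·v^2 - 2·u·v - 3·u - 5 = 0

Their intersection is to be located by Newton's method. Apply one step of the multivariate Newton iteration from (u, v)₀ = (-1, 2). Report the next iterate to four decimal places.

(-0.3023, 1.1163)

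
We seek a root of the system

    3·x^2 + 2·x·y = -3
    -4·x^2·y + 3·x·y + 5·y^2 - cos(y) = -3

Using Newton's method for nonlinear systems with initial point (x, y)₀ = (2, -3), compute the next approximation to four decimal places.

At (2, -3): F = (3.0000, 78.989992).
Jacobian J = [[6·x + 2·y, 2·x], [-8·x·y + 3·y, -4·x^2 + 3·x + 10·y + sin(y)]].
At the point, J = [[6.0000, 4.0000], [39.0000, -40.141120]] (det J = -396.846720).
Solving J·Δ = −F gives Δ = (-1.0996, 0.8994).
Then the next iterate is (x, y)₁ = (0.9004, -2.1006).

(0.9004, -2.1006)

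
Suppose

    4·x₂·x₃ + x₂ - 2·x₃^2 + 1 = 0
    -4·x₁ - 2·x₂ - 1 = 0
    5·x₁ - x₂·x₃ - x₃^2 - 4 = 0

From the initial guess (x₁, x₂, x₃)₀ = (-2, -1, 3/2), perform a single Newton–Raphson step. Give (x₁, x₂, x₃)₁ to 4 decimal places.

At (-2, -1, 3/2): F = (-10.5000, 9.0000, -14.7500).
Jacobian J = [[0, 4·x₃ + 1, 4·x₂ - 4·x₃], [-4, -2, 0], [5, -x₃, -x₂ - 2·x₃]].
At the point, J = [[0.0000, 7.0000, -10.0000], [-4.0000, -2.0000, 0.0000], [5.0000, -1.5000, -2.0000]] (det J = -216.0000).
Solving J·Δ = −F gives Δ = (2.3796, -0.2593, -1.2315).
Then the next iterate is (x₁, x₂, x₃)₁ = (0.3796, -1.2593, 0.2685).

(0.3796, -1.2593, 0.2685)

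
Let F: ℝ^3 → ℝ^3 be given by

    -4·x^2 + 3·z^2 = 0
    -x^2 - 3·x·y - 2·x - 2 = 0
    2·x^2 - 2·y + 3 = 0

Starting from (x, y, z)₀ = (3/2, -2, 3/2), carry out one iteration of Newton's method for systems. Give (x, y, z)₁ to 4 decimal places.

At (3/2, -2, 3/2): F = (-2.2500, 1.7500, 11.5000).
Jacobian J = [[-8·x, 0, 6·z], [-2·x - 3·y - 2, -3·x, 0], [4·x, -2, 0]].
At the point, J = [[-12.0000, 0.0000, 9.0000], [1.0000, -4.5000, 0.0000], [6.0000, -2.0000, 0.0000]] (det J = 225.0000).
Solving J·Δ = −F gives Δ = (-1.9300, -0.0400, -2.3233).
Then the next iterate is (x, y, z)₁ = (-0.4300, -2.0400, -0.8233).

(-0.4300, -2.0400, -0.8233)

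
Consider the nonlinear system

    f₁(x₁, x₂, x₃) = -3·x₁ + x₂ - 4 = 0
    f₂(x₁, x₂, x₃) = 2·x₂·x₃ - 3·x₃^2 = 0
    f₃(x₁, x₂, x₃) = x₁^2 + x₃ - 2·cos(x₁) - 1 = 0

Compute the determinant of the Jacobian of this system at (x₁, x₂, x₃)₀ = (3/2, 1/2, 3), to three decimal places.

-102.915

J = [[-3, 1, 0], [0, 2·x₃, 2·x₂ - 6·x₃], [2·x₁ + 2·sin(x₁), 0, 1]].
At the point, J = [[-3.000, 1.000, 0.000], [0.000, 6.000, -17.000], [4.99499, 0.000, 1.000]].
det J = -102.915.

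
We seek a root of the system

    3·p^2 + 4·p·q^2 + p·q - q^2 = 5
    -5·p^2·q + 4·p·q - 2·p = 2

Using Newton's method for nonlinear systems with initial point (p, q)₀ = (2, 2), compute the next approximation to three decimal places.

(1.345, 1.355)

At (2, 2): F = (39.000, -30.000).
Jacobian J = [[6·p + 4·q^2 + q, 8·p·q + p - 2·q], [-10·p·q + 4·q - 2, -5·p^2 + 4·p]].
At the point, J = [[30.000, 30.000], [-34.000, -12.000]] (det J = 660.000).
Solving J·Δ = −F gives Δ = (-0.655, -0.645).
Then the next iterate is (p, q)₁ = (1.345, 1.355).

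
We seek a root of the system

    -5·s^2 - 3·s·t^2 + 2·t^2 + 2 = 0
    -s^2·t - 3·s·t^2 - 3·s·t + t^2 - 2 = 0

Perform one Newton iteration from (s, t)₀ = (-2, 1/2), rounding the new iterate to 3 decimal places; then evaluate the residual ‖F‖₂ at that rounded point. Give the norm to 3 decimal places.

3.498

At (-2, 1/2): F = (-16.000, 0.750).
Jacobian J = [[-10·s - 3·t^2, -6·s·t + 4·t], [-2·s·t - 3·t^2 - 3·t, -s^2 - 6·s·t - 3·s + 2·t]].
At the point, J = [[19.250, 8.000], [-0.250, 9.000]] (det J = 175.250).
Solving J·Δ = −F gives Δ = (0.856, -0.060).
Then the next iterate is (s, t)₁ = (-1.144, 0.440).
Re-evaluating at (-1.144, 0.440): F = (-3.49204, -0.20773), so ‖F‖₂ = 3.498.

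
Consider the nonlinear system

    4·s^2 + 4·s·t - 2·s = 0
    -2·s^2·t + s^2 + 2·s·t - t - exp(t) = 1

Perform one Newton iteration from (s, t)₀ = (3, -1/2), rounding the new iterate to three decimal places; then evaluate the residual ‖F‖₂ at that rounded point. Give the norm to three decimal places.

6.658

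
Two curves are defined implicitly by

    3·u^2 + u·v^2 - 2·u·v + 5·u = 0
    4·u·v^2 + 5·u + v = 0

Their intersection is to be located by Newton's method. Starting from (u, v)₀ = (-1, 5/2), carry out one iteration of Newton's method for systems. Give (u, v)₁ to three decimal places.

(-0.757, 1.437)

At (-1, 5/2): F = (-3.250, -27.500).
Jacobian J = [[6·u + v^2 - 2·v + 5, 2·u·v - 2·u], [4·v^2 + 5, 8·u·v + 1]].
At the point, J = [[0.250, -3.000], [30.000, -19.000]] (det J = 85.250).
Solving J·Δ = −F gives Δ = (0.243, -1.063).
Then the next iterate is (u, v)₁ = (-0.757, 1.437).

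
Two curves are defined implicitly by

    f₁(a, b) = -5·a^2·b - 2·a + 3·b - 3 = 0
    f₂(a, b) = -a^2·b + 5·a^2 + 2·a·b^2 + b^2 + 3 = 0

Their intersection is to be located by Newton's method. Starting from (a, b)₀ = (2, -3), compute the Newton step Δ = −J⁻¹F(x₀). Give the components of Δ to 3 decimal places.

(-0.121, 2.175)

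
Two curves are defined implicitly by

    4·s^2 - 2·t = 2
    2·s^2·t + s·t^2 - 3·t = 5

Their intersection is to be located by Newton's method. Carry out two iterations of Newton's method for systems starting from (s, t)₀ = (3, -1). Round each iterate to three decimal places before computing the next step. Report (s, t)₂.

At (3, -1): F = (36.000, -17.000).
Jacobian J = [[8·s, -2], [4·s·t + t^2, 2·s^2 + 2·s·t - 3]].
At the point, J = [[24.000, -2.000], [-11.000, 9.000]] (det J = 194.000).
Solving J·Δ = −F gives Δ = (-1.495, 0.062).
Then the next iterate is (s, t)₁ = (1.505, -0.938).
Round to (1.505, -0.938) and repeat: F = (8.93610, -5.11102), J = [[12.040, -2.000], [-4.76692, -1.29333]].
Δ = (-0.868, -0.754), so (s, t)₂ = (0.637, -1.692).

(0.637, -1.692)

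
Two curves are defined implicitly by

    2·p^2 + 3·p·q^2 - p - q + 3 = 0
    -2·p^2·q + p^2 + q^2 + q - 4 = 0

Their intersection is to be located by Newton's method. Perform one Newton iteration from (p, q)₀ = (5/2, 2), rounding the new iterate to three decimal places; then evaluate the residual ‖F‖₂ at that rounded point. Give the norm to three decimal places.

14.314

At (5/2, 2): F = (41.000, -16.750).
Jacobian J = [[4·p + 3·q^2 - 1, 6·p·q - 1], [-4·p·q + 2·p, -2·p^2 + 2·q + 1]].
At the point, J = [[21.000, 29.000], [-15.000, -7.500]] (det J = 277.500).
Solving J·Δ = −F gives Δ = (-0.642, -0.949).
Then the next iterate is (p, q)₁ = (1.858, 1.051).
Re-evaluating at (1.858, 1.051): F = (13.15237, -5.64868), so ‖F‖₂ = 14.314.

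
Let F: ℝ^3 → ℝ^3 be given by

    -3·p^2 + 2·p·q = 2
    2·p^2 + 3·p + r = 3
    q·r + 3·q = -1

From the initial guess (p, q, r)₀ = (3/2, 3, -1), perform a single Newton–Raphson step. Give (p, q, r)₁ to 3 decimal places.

(1.173, 2.590, -3.060)

At (3/2, 3, -1): F = (0.250, 5.000, 7.000).
Jacobian J = [[-6·p + 2·q, 2·p, 0], [4·p + 3, 0, 1], [0, r + 3, q]].
At the point, J = [[-3.000, 3.000, 0.000], [9.000, 0.000, 1.000], [0.000, 2.000, 3.000]] (det J = -75.000).
Solving J·Δ = −F gives Δ = (-0.327, -0.410, -2.060).
Then the next iterate is (p, q, r)₁ = (1.173, 2.590, -3.060).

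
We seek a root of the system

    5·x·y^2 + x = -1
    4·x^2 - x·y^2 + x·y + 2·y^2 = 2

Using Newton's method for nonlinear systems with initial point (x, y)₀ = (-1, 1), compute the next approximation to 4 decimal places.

At (-1, 1): F = (-5.0000, 4.0000).
Jacobian J = [[5·y^2 + 1, 10·x·y], [8·x - y^2 + y, -2·x·y + x + 4·y]].
At the point, J = [[6.0000, -10.0000], [-8.0000, 5.0000]] (det J = -50.0000).
Solving J·Δ = −F gives Δ = (0.3000, -0.3200).
Then the next iterate is (x, y)₁ = (-0.7000, 0.6800).

(-0.7000, 0.6800)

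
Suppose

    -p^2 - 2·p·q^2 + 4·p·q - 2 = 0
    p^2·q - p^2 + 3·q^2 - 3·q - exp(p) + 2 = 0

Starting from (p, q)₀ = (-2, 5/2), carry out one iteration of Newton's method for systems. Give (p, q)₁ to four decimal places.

At (-2, 5/2): F = (-1.0000, 19.114665).
Jacobian J = [[-2·p - 2·q^2 + 4·q, -4·p·q + 4·p], [2·p·q - 2·p - exp(p), p^2 + 6·q - 3]].
At the point, J = [[1.5000, 12.0000], [-6.135335, 16.0000]] (det J = 97.624023).
Solving J·Δ = −F gives Δ = (2.5135, -0.2309).
Then the next iterate is (p, q)₁ = (0.5135, 2.2691).

(0.5135, 2.2691)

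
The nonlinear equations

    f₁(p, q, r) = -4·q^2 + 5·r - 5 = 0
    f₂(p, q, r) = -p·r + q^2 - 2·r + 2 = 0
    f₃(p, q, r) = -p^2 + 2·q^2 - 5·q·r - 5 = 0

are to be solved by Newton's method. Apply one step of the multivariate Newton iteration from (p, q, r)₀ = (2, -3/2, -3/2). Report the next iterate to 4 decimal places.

At (2, -3/2, -3/2): F = (-21.5000, 10.2500, -15.7500).
Jacobian J = [[0, -8·q, 5], [-r, 2·q, -p - 2], [-2·p, 4·q - 5·r, -5·q]].
At the point, J = [[0.0000, 12.0000, 5.0000], [1.5000, -3.0000, -4.0000], [-4.0000, 1.5000, 7.5000]] (det J = 8.2500).
Solving J·Δ = −F gives Δ = (-3.5000, 1.8485, -0.1364).
Then the next iterate is (p, q, r)₁ = (-1.5000, 0.3485, -1.6364).

(-1.5000, 0.3485, -1.6364)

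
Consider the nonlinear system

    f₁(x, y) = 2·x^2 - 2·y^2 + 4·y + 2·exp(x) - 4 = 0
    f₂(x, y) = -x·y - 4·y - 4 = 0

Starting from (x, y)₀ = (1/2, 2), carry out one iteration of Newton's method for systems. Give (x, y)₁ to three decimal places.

(-1.105, -0.176)

At (1/2, 2): F = (-0.20256, -13.000).
Jacobian J = [[4·x + 2·exp(x), -4·y + 4], [-y, -x - 4]].
At the point, J = [[5.29744, -4.000], [-2.000, -4.500]] (det J = -31.83849).
Solving J·Δ = −F gives Δ = (-1.605, -2.176).
Then the next iterate is (x, y)₁ = (-1.105, -0.176).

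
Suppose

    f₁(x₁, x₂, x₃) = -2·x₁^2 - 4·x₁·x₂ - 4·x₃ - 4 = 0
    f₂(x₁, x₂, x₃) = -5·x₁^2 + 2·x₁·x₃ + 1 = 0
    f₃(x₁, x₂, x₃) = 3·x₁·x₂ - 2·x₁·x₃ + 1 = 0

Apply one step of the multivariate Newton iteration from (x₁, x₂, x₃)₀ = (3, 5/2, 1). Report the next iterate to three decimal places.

(1.462, 0.933, 0.157)

At (3, 5/2, 1): F = (-56.000, -38.000, 17.500).
Jacobian J = [[-4·x₁ - 4·x₂, -4·x₁, -4], [-10·x₁ + 2·x₃, 0, 2·x₁], [3·x₂ - 2·x₃, 3·x₁, -2·x₁]].
At the point, J = [[-22.000, -12.000, -4.000], [-28.000, 0.000, 6.000], [5.500, 9.000, -6.000]] (det J = 3816.000).
Solving J·Δ = −F gives Δ = (-1.538, -1.567, -0.843).
Then the next iterate is (x₁, x₂, x₃)₁ = (1.462, 0.933, 0.157).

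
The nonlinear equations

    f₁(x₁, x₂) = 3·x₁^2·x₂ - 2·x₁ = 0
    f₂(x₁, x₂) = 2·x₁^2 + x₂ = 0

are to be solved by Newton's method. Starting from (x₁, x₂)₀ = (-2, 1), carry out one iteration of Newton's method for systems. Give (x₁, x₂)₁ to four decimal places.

(-0.8780, 0.9756)

At (-2, 1): F = (16.0000, 9.0000).
Jacobian J = [[6·x₁·x₂ - 2, 3·x₁^2], [4·x₁, 1]].
At the point, J = [[-14.0000, 12.0000], [-8.0000, 1.0000]] (det J = 82.0000).
Solving J·Δ = −F gives Δ = (1.1220, -0.0244).
Then the next iterate is (x₁, x₂)₁ = (-0.8780, 0.9756).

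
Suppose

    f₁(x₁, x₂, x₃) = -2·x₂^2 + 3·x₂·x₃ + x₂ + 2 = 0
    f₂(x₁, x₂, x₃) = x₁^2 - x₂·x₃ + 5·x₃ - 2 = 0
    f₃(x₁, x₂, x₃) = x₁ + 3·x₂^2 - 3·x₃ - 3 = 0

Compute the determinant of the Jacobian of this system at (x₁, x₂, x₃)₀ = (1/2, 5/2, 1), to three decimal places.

87.000

J = [[0, -4·x₂ + 3·x₃ + 1, 3·x₂], [2·x₁, -x₃, -x₂ + 5], [1, 6·x₂, -3]].
At the point, J = [[0.000, -6.000, 7.500], [1.000, -1.000, 2.500], [1.000, 15.000, -3.000]].
det J = 87.000.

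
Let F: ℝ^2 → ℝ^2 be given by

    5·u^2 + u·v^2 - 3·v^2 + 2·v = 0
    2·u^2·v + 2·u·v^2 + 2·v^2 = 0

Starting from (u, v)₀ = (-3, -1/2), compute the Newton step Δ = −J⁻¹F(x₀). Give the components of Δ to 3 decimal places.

(1.437, 0.030)

At (-3, -1/2): F = (42.500, -10.000).
Jacobian J = [[10·u + v^2, 2·u·v - 6·v + 2], [4·u·v + 2·v^2, 2·u^2 + 4·u·v + 4·v]].
At the point, J = [[-29.750, 8.000], [6.500, 22.000]] (det J = -706.500).
Solving J·Δ = −F gives Δ = (1.437, 0.030).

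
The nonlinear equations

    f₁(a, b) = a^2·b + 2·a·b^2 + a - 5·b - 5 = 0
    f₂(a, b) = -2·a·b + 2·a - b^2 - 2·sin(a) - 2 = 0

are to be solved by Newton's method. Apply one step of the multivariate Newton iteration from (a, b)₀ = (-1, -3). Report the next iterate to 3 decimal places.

(-1.294, -0.581)

At (-1, -3): F = (-12.000, -17.31706).
Jacobian J = [[2·a·b + 2·b^2 + 1, a^2 + 4·a·b - 5], [-2·b - 2·cos(a) + 2, -2·a - 2·b]].
At the point, J = [[25.000, 8.000], [6.91940, 8.000]] (det J = 144.64484).
Solving J·Δ = −F gives Δ = (-0.294, 2.419).
Then the next iterate is (a, b)₁ = (-1.294, -0.581).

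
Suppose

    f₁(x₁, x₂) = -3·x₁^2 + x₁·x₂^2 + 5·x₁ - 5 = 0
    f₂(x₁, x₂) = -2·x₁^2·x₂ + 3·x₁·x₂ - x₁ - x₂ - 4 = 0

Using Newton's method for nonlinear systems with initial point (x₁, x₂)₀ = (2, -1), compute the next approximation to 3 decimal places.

At (2, -1): F = (-5.000, -3.000).
Jacobian J = [[-6·x₁ + x₂^2 + 5, 2·x₁·x₂], [-4·x₁·x₂ + 3·x₂ - 1, -2·x₁^2 + 3·x₁ - 1]].
At the point, J = [[-6.000, -4.000], [4.000, -3.000]] (det J = 34.000).
Solving J·Δ = −F gives Δ = (-0.088, -1.118).
Then the next iterate is (x₁, x₂)₁ = (1.912, -2.118).

(1.912, -2.118)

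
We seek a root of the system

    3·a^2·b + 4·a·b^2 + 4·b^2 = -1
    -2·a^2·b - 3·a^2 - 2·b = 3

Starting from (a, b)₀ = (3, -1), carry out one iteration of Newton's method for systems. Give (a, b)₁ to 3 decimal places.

At (3, -1): F = (-10.000, -10.000).
Jacobian J = [[6·a·b + 4·b^2, 3·a^2 + 8·a·b + 8·b], [-4·a·b - 6·a, -2·a^2 - 2]].
At the point, J = [[-14.000, -5.000], [-6.000, -20.000]] (det J = 250.000).
Solving J·Δ = −F gives Δ = (-0.600, -0.320).
Then the next iterate is (a, b)₁ = (2.400, -1.320).

(2.400, -1.320)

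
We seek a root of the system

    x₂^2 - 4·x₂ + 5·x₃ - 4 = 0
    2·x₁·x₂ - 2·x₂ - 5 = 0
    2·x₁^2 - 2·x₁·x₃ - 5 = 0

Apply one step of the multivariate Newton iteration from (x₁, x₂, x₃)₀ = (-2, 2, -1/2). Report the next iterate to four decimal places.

(-0.6571, 0.0619, 1.6000)

At (-2, 2, -1/2): F = (-10.5000, -17.0000, 1.0000).
Jacobian J = [[0, 2·x₂ - 4, 5], [2·x₂, 2·x₁ - 2, 0], [4·x₁ - 2·x₃, 0, -2·x₁]].
At the point, J = [[0.0000, 0.0000, 5.0000], [4.0000, -6.0000, 0.0000], [-7.0000, 0.0000, 4.0000]] (det J = -210.0000).
Solving J·Δ = −F gives Δ = (1.3429, -1.9381, 2.1000).
Then the next iterate is (x₁, x₂, x₃)₁ = (-0.6571, 0.0619, 1.6000).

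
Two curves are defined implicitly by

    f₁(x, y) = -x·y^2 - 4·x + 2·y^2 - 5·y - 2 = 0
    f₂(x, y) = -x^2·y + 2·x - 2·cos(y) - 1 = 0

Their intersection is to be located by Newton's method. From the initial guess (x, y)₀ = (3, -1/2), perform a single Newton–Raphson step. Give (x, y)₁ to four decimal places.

(0.6254, -0.9145)

At (3, -1/2): F = (-11.7500, 7.744835).
Jacobian J = [[-y^2 - 4, -2·x·y + 4·y - 5], [-2·x·y + 2, -x^2 + 2·sin(y)]].
At the point, J = [[-4.2500, -4.0000], [5.0000, -9.958851]] (det J = 62.325117).
Solving J·Δ = −F gives Δ = (-2.3746, -0.4145).
Then the next iterate is (x, y)₁ = (0.6254, -0.9145).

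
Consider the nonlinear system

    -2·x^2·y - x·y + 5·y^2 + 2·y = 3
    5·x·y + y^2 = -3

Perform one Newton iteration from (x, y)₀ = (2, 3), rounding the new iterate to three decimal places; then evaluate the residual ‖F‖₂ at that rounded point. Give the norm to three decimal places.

At (2, 3): F = (18.000, 42.000).
Jacobian J = [[-4·x·y - y, -2·x^2 - x + 10·y + 2], [5·y, 5·x + 2·y]].
At the point, J = [[-27.000, 22.000], [15.000, 16.000]] (det J = -762.000).
Solving J·Δ = −F gives Δ = (-0.835, -1.843).
Then the next iterate is (x, y)₁ = (1.165, 1.157).
Re-evaluating at (1.165, 1.157): F = (1.51872, 11.07817), so ‖F‖₂ = 11.182.

11.182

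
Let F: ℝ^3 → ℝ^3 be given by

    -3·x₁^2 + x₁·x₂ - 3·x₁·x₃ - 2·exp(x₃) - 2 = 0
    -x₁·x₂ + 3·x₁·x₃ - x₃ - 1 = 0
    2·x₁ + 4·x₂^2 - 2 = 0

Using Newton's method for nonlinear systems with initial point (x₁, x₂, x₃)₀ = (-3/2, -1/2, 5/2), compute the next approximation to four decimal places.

(-0.1673, -0.8336, 1.5294)

At (-3/2, -1/2, 5/2): F = (-21.114988, -15.5000, -4.0000).
Jacobian J = [[-6·x₁ + x₂ - 3·x₃, x₁, -3·x₁ - 2·exp(x₃)], [-x₂ + 3·x₃, -x₁, 3·x₁ - 1], [2, 8·x₂, 0]].
At the point, J = [[1.0000, -1.5000, -19.864988], [8.0000, 1.5000, -5.5000], [2.0000, -4.0000, 0.0000]] (det J = 689.774577).
Solving J·Δ = −F gives Δ = (1.3327, -0.3336, -0.9706).
Then the next iterate is (x₁, x₂, x₃)₁ = (-0.1673, -0.8336, 1.5294).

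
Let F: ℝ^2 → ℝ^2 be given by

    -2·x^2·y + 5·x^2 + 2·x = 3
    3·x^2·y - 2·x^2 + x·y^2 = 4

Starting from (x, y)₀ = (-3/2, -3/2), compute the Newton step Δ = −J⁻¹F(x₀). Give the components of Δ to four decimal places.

(0.2406, 1.4904)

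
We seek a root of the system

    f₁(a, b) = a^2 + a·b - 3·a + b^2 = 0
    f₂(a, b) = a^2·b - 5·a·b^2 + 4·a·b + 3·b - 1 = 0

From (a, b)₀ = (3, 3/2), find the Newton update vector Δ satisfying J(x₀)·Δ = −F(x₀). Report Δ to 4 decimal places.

At (3, 3/2): F = (6.7500, 1.2500).
Jacobian J = [[2·a + b - 3, a + 2·b], [2·a·b - 5·b^2 + 4·b, a^2 - 10·a·b + 4·a + 3]].
At the point, J = [[4.5000, 6.0000], [3.7500, -21.0000]] (det J = -117.0000).
Solving J·Δ = −F gives Δ = (-1.2756, -0.1683).

(-1.2756, -0.1683)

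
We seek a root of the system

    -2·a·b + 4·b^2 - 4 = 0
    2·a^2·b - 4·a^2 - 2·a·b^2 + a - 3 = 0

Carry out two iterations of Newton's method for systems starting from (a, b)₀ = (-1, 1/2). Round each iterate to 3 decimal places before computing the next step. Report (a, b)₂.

At (-1, 1/2): F = (-2.000, -6.500).
Jacobian J = [[-2·b, -2·a + 8·b], [4·a·b - 8·a - 2·b^2 + 1, 2·a^2 - 4·a·b]].
At the point, J = [[-1.000, 6.000], [6.500, 4.000]] (det J = -43.000).
Solving J·Δ = −F gives Δ = (0.721, 0.453).
Then the next iterate is (a, b)₁ = (-0.279, 0.953).
Round to (-0.279, 0.953) and repeat: F = (0.16461, -2.93522), J = [[-1.906, 8.182], [0.35203, 1.21923]].
Δ = (4.653, 1.064), so (a, b)₂ = (4.374, 2.017).

(4.374, 2.017)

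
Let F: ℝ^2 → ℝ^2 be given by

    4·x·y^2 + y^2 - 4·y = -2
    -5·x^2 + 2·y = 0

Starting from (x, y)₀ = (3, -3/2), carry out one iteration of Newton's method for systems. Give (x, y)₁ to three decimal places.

At (3, -3/2): F = (37.250, -48.000).
Jacobian J = [[4·y^2, 8·x·y + 2·y - 4], [-10·x, 2]].
At the point, J = [[9.000, -43.000], [-30.000, 2.000]] (det J = -1272.000).
Solving J·Δ = −F gives Δ = (-1.564, 0.539).
Then the next iterate is (x, y)₁ = (1.436, -0.961).

(1.436, -0.961)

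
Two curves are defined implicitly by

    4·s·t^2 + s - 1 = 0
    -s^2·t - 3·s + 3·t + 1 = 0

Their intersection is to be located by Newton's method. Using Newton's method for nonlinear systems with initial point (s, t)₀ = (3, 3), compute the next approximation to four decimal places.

(2.0605, 1.9550)

At (3, 3): F = (110.0000, -26.0000).
Jacobian J = [[4·t^2 + 1, 8·s·t], [-2·s·t - 3, -s^2 + 3]].
At the point, J = [[37.0000, 72.0000], [-21.0000, -6.0000]] (det J = 1290.0000).
Solving J·Δ = −F gives Δ = (-0.9395, -1.0450).
Then the next iterate is (s, t)₁ = (2.0605, 1.9550).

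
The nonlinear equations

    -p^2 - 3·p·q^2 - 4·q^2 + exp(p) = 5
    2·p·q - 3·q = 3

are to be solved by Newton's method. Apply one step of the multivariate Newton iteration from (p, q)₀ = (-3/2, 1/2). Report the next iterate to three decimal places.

(1.395, -0.017)

At (-3/2, 1/2): F = (-6.90187, -6.000).
Jacobian J = [[-2·p - 3·q^2 + exp(p), -6·p·q - 8·q], [2·q, 2·p - 3]].
At the point, J = [[2.47313, 0.500], [1.000, -6.000]] (det J = -15.33878).
Solving J·Δ = −F gives Δ = (2.895, -0.517).
Then the next iterate is (p, q)₁ = (1.395, -0.017).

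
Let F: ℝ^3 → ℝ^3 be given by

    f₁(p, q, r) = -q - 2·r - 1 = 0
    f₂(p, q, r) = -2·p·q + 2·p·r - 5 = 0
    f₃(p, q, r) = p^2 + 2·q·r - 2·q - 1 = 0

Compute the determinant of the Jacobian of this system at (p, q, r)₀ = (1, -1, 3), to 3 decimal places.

J = [[0, -1, -2], [-2·q + 2·r, -2·p, 2·p], [2·p, 2·r - 2, 2·q]].
At the point, J = [[0.000, -1.000, -2.000], [8.000, -2.000, 2.000], [2.000, 4.000, -2.000]].
det J = -92.000.

-92.000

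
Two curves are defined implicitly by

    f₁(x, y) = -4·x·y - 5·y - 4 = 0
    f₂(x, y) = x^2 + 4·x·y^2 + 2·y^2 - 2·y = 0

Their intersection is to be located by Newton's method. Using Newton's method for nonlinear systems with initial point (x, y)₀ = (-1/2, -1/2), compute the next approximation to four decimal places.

At (-1/2, -1/2): F = (-2.5000, 1.2500).
Jacobian J = [[-4·y, -4·x - 5], [2·x + 4·y^2, 8·x·y + 4·y - 2]].
At the point, J = [[2.0000, -3.0000], [0.0000, -2.0000]] (det J = -4.0000).
Solving J·Δ = −F gives Δ = (2.1875, 0.6250).
Then the next iterate is (x, y)₁ = (1.6875, 0.1250).

(1.6875, 0.1250)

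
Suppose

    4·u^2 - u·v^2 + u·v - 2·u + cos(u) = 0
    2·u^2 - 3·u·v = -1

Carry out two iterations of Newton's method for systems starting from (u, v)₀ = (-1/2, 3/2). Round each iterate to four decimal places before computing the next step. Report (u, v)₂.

(0.3706, 0.5338)

At (-1/2, 3/2): F = (3.252583, 3.7500).
Jacobian J = [[8·u - v^2 + v - sin(u) - 2, -2·u·v + u], [4·u - 3·v, -3·u]].
At the point, J = [[-6.270574, 1.0000], [-6.5000, 1.5000]] (det J = -2.905862).
Solving J·Δ = −F gives Δ = (0.3885, -0.8166).
Then the next iterate is (u, v)₁ = (-0.1115, 0.6834).
Round to (-0.1115, 0.6834) and repeat: F = (1.242395, 1.253462), J = [[-2.564366, 0.040898], [-2.4962, 0.3345]].
Δ = (0.4821, -0.1496), so (u, v)₂ = (0.3706, 0.5338).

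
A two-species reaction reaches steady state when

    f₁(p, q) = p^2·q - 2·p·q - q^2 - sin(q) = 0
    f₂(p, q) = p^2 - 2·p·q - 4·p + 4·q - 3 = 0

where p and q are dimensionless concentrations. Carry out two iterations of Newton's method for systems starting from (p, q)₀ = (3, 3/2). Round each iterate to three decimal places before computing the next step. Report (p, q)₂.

(3.562, -0.351)

At (3, 3/2): F = (1.25251, -9.000).
Jacobian J = [[2·p·q - 2·q, p^2 - 2·p - 2·q - cos(q)], [2·p - 2·q - 4, -2·p + 4]].
At the point, J = [[6.000, -0.07074], [-1.000, -2.000]] (det J = -12.07074).
Solving J·Δ = −F gives Δ = (-0.260, -4.370).
Then the next iterate is (p, q)₁ = (2.740, -2.870).
Round to (2.740, -2.870) and repeat: F = (-13.78785, -2.20480), J = [[-9.98760, 8.73094], [7.220, -1.480]].
Δ = (0.822, 2.519), so (p, q)₂ = (3.562, -0.351).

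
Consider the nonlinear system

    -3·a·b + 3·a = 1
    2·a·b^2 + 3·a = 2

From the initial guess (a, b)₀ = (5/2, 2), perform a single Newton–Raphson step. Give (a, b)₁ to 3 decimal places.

(1.556, 1.244)

At (5/2, 2): F = (-8.500, 25.500).
Jacobian J = [[-3·b + 3, -3·a], [2·b^2 + 3, 4·a·b]].
At the point, J = [[-3.000, -7.500], [11.000, 20.000]] (det J = 22.500).
Solving J·Δ = −F gives Δ = (-0.944, -0.756).
Then the next iterate is (a, b)₁ = (1.556, 1.244).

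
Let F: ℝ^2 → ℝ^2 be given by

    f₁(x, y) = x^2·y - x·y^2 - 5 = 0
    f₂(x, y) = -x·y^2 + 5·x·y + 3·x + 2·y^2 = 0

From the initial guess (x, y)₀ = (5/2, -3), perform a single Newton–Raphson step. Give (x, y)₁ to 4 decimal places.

(2.2811, -1.0707)

At (5/2, -3): F = (-46.2500, -34.5000).
Jacobian J = [[2·x·y - y^2, x^2 - 2·x·y], [-y^2 + 5·y + 3, -2·x·y + 5·x + 4·y]].
At the point, J = [[-24.0000, 21.2500], [-21.0000, 15.5000]] (det J = 74.2500).
Solving J·Δ = −F gives Δ = (-0.2189, 1.9293).
Then the next iterate is (x, y)₁ = (2.2811, -1.0707).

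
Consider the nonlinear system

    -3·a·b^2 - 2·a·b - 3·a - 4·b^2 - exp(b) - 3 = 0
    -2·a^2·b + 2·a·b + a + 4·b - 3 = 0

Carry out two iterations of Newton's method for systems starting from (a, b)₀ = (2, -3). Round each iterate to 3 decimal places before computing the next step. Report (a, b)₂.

At (2, -3): F = (-87.04979, -1.000).
Jacobian J = [[-3·b^2 - 2·b - 3, -6·a·b - 2·a - 8·b - exp(b)], [-4·a·b + 2·b + 1, -2·a^2 + 2·a + 4]].
At the point, J = [[-24.000, 55.95021], [19.000, 0.000]] (det J = -1063.05405).
Solving J·Δ = −F gives Δ = (0.053, 1.578).
Then the next iterate is (a, b)₁ = (2.053, -1.422).
Round to (2.053, -1.422) and repeat: F = (-24.10385, -0.48682), J = [[-6.22225, 24.54496], [9.83346, -0.32362]].
Δ = (0.083, 1.003), so (a, b)₂ = (2.136, -0.419).

(2.136, -0.419)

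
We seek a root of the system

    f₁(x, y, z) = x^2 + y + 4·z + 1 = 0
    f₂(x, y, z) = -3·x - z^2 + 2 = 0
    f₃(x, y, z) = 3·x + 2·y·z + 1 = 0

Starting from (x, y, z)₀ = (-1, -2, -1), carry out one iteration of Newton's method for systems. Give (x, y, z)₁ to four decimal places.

(1.8000, -1.2000, 1.2000)

At (-1, -2, -1): F = (-4.0000, 4.0000, 2.0000).
Jacobian J = [[2·x, 1, 4], [-3, 0, -2·z], [3, 2·z, 2·y]].
At the point, J = [[-2.0000, 1.0000, 4.0000], [-3.0000, 0.0000, 2.0000], [3.0000, -2.0000, -4.0000]] (det J = 10.0000).
Solving J·Δ = −F gives Δ = (2.8000, 0.8000, 2.2000).
Then the next iterate is (x, y, z)₁ = (1.8000, -1.2000, 1.2000).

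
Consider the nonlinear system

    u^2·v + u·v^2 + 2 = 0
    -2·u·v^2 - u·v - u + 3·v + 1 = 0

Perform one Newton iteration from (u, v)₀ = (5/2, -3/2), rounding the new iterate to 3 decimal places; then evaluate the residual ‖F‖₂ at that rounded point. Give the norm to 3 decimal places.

At (5/2, -3/2): F = (-1.750, -13.500).
Jacobian J = [[2·u·v + v^2, u^2 + 2·u·v], [-2·v^2 - v - 1, -4·u·v - u + 3]].
At the point, J = [[-5.250, -1.250], [-4.000, 15.500]] (det J = -86.375).
Solving J·Δ = −F gives Δ = (-0.509, 0.740).
Then the next iterate is (u, v)₁ = (1.991, -0.760).
Re-evaluating at (1.991, -0.760): F = (0.13730, -4.05784), so ‖F‖₂ = 4.060.

4.060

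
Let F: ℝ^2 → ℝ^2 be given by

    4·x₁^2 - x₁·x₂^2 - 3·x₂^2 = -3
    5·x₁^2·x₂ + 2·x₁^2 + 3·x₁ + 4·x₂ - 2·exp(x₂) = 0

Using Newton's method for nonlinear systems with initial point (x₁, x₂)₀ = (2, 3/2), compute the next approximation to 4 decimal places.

At (2, 3/2): F = (7.7500, 41.036622).
Jacobian J = [[8·x₁ - x₂^2, -2·x₁·x₂ - 6·x₂], [10·x₁·x₂ + 4·x₁ + 3, 5·x₁^2 - 2·exp(x₂) + 4]].
At the point, J = [[13.7500, -15.0000], [41.0000, 15.036622]] (det J = 821.753551).
Solving J·Δ = −F gives Δ = (-0.8909, -0.3000).
Then the next iterate is (x₁, x₂)₁ = (1.1091, 1.2000).

(1.1091, 1.2000)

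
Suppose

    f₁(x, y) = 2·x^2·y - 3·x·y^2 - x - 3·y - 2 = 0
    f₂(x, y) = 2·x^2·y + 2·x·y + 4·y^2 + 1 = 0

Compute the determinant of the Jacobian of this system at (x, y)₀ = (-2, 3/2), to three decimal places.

J = [[4·x·y - 3·y^2 - 1, 2·x^2 - 6·x·y - 3], [4·x·y + 2·y, 2·x^2 + 2·x + 8·y]].
At the point, J = [[-19.750, 23.000], [-9.000, 16.000]].
det J = -109.000.

-109.000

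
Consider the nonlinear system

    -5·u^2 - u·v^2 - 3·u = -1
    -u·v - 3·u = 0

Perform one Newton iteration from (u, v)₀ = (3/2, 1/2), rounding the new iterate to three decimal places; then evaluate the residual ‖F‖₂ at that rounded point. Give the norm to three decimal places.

At (3/2, 1/2): F = (-15.125, -5.250).
Jacobian J = [[-10·u - v^2 - 3, -2·u·v], [-v - 3, -u]].
At the point, J = [[-18.250, -1.500], [-3.500, -1.500]] (det J = 22.125).
Solving J·Δ = −F gives Δ = (-0.669, -1.938).
Then the next iterate is (u, v)₁ = (0.831, -1.438).
Re-evaluating at (0.831, -1.438): F = (-6.66418, -1.29802), so ‖F‖₂ = 6.789.

6.789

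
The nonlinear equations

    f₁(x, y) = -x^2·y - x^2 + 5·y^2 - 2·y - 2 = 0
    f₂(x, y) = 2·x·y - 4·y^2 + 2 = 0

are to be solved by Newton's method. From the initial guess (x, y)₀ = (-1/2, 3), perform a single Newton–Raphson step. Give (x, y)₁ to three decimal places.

At (-1/2, 3): F = (36.000, -37.000).
Jacobian J = [[-2·x·y - 2·x, -x^2 + 10·y - 2], [2·y, 2·x - 8·y]].
At the point, J = [[4.000, 27.750], [6.000, -25.000]] (det J = -266.500).
Solving J·Δ = −F gives Δ = (0.476, -1.366).
Then the next iterate is (x, y)₁ = (-0.024, 1.634).

(-0.024, 1.634)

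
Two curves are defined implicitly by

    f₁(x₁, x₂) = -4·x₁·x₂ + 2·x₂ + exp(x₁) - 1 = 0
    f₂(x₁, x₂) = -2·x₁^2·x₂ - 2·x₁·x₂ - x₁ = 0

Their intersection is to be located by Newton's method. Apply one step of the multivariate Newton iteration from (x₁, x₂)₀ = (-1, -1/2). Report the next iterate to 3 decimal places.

(-0.500, -0.092)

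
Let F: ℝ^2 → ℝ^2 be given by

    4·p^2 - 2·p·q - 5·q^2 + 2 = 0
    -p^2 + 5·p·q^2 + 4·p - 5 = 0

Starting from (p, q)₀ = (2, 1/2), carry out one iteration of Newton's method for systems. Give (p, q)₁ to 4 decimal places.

(1.0016, 0.4748)

At (2, 1/2): F = (14.7500, 1.5000).
Jacobian J = [[8·p - 2·q, -2·p - 10·q], [-2·p + 5·q^2 + 4, 10·p·q]].
At the point, J = [[15.0000, -9.0000], [1.2500, 10.0000]] (det J = 161.2500).
Solving J·Δ = −F gives Δ = (-0.9984, -0.0252).
Then the next iterate is (p, q)₁ = (1.0016, 0.4748).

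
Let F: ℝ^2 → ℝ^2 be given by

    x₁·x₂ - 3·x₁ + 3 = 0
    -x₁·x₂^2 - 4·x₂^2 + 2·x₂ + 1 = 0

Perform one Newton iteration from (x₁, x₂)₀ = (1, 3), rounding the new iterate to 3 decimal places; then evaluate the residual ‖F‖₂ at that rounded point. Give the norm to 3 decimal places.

15.366

At (1, 3): F = (3.000, -38.000).
Jacobian J = [[x₂ - 3, x₁], [-x₂^2, -2·x₁·x₂ - 8·x₂ + 2]].
At the point, J = [[0.000, 1.000], [-9.000, -28.000]] (det J = 9.000).
Solving J·Δ = −F gives Δ = (5.111, -3.000).
Then the next iterate is (x₁, x₂)₁ = (6.111, 0.000).
Re-evaluating at (6.111, 0.000): F = (-15.333, 1.000), so ‖F‖₂ = 15.366.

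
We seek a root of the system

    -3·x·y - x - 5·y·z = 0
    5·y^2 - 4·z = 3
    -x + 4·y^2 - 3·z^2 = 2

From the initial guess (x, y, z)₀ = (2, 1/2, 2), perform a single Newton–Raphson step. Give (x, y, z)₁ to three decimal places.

(-35.672, 5.220, 5.463)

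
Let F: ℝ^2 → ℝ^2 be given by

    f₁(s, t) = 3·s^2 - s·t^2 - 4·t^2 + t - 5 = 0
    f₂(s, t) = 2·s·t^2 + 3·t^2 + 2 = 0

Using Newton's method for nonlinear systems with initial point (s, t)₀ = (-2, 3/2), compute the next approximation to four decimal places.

(-1.7969, 1.7213)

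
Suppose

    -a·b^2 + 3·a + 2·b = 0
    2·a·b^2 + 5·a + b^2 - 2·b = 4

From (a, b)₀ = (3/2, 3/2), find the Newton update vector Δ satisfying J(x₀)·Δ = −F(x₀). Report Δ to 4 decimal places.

(-2.0800, 1.0260)

At (3/2, 3/2): F = (4.1250, 9.5000).
Jacobian J = [[-b^2 + 3, -2·a·b + 2], [2·b^2 + 5, 4·a·b + 2·b - 2]].
At the point, J = [[0.7500, -2.5000], [9.5000, 10.0000]] (det J = 31.2500).
Solving J·Δ = −F gives Δ = (-2.0800, 1.0260).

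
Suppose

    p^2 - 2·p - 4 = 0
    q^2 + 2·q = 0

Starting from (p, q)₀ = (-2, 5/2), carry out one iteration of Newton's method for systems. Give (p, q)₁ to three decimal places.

At (-2, 5/2): F = (4.000, 11.250).
Jacobian J = [[2·p - 2, 0], [0, 2·q + 2]].
At the point, J = [[-6.000, 0.000], [0.000, 7.000]] (det J = -42.000).
Solving J·Δ = −F gives Δ = (0.667, -1.607).
Then the next iterate is (p, q)₁ = (-1.333, 0.893).

(-1.333, 0.893)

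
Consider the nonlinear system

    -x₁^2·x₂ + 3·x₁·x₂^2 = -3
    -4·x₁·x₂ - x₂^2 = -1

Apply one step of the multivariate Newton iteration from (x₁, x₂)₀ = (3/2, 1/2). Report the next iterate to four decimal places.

(3.1346, -0.2885)

At (3/2, 1/2): F = (3.0000, -2.2500).
Jacobian J = [[-2·x₁·x₂ + 3·x₂^2, -x₁^2 + 6·x₁·x₂], [-4·x₂, -4·x₁ - 2·x₂]].
At the point, J = [[-0.7500, 2.2500], [-2.0000, -7.0000]] (det J = 9.7500).
Solving J·Δ = −F gives Δ = (1.6346, -0.7885).
Then the next iterate is (x₁, x₂)₁ = (3.1346, -0.2885).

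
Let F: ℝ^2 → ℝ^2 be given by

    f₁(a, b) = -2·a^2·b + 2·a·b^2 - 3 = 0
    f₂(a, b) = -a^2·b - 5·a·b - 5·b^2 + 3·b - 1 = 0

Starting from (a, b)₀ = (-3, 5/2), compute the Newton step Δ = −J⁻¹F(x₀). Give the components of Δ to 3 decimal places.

(1.607, -0.358)

At (-3, 5/2): F = (-85.500, -9.750).
Jacobian J = [[-4·a·b + 2·b^2, -2·a^2 + 4·a·b], [-2·a·b - 5·b, -a^2 - 5·a - 10·b + 3]].
At the point, J = [[42.500, -48.000], [2.500, -16.000]] (det J = -560.000).
Solving J·Δ = −F gives Δ = (1.607, -0.358).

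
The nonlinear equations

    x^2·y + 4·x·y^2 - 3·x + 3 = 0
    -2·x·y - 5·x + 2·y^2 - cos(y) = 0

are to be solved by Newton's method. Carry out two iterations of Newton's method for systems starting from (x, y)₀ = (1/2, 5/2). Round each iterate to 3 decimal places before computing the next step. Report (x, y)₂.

(-0.008, 0.778)

At (1/2, 5/2): F = (14.625, 8.30114).
Jacobian J = [[2·x·y + 4·y^2 - 3, x^2 + 8·x·y], [-2·y - 5, -2·x + 4·y + sin(y)]].
At the point, J = [[24.500, 10.250], [-10.000, 9.59847]] (det J = 337.66257).
Solving J·Δ = −F gives Δ = (-0.164, -1.035).
Then the next iterate is (x, y)₁ = (0.336, 1.465).
Round to (0.336, 1.465) and repeat: F = (5.04192, 1.52237), J = [[6.56938, 4.05082], [-7.930, 6.18241]].
Δ = (-0.344, -0.687), so (x, y)₂ = (-0.008, 0.778).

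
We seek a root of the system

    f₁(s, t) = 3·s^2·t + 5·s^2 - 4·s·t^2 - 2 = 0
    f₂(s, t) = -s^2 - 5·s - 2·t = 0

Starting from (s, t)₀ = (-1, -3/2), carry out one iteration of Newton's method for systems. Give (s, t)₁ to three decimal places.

At (-1, -3/2): F = (7.500, 7.000).
Jacobian J = [[6·s·t + 10·s - 4·t^2, 3·s^2 - 8·s·t], [-2·s - 5, -2]].
At the point, J = [[-10.000, -9.000], [-3.000, -2.000]] (det J = -7.000).
Solving J·Δ = −F gives Δ = (6.857, -6.786).
Then the next iterate is (s, t)₁ = (5.857, -8.286).

(5.857, -8.286)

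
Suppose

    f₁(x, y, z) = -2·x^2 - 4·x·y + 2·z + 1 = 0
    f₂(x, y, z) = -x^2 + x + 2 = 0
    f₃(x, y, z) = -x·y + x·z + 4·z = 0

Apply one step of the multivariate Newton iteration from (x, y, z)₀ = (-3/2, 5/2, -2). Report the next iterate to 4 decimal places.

(-1.0625, 0.7656, 0.3281)

At (-3/2, 5/2, -2): F = (7.5000, -1.7500, -1.2500).
Jacobian J = [[-4·x - 4·y, -4·x, 2], [-2·x + 1, 0, 0], [-y + z, -x, x + 4]].
At the point, J = [[-4.0000, 6.0000, 2.0000], [4.0000, 0.0000, 0.0000], [-4.5000, 1.5000, 2.5000]] (det J = -48.0000).
Solving J·Δ = −F gives Δ = (0.4375, -1.7344, 2.3281).
Then the next iterate is (x, y, z)₁ = (-1.0625, 0.7656, 0.3281).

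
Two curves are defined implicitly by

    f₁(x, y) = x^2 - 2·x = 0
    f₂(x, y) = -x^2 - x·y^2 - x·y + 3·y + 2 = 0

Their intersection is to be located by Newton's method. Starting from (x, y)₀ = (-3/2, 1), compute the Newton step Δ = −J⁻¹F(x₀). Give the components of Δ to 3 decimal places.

(1.050, -0.907)

At (-3/2, 1): F = (5.250, 5.750).
Jacobian J = [[2·x - 2, 0], [-2·x - y^2 - y, -2·x·y - x + 3]].
At the point, J = [[-5.000, 0.000], [1.000, 7.500]] (det J = -37.500).
Solving J·Δ = −F gives Δ = (1.050, -0.907).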